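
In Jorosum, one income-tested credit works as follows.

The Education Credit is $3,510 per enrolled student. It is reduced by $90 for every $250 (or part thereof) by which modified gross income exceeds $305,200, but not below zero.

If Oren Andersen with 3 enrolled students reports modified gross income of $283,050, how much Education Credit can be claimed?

Education Credit: base = 3 × $3,510 = $10,530. $283,050 is at or below the $305,200 threshold, so the full $10,530 applies.

$10,530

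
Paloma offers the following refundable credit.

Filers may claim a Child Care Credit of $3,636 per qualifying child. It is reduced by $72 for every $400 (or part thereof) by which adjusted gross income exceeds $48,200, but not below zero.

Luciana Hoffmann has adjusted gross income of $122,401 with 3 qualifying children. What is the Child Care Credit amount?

$0

Child Care Credit: base = 3 × $3,636 = $10,908. income exceeds $48,200 by $74,201 → 186 increments × $72 = $13,392 ≥ base, so the credit is $0.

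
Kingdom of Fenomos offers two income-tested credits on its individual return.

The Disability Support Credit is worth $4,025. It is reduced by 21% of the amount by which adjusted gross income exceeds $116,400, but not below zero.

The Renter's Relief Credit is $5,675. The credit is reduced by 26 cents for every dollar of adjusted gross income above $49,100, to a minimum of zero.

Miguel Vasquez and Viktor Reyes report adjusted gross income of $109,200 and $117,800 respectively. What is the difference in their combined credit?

Miguel ($109,200): Disability Support Credit: $109,200 is at or below the $116,400 threshold, so the full $4,025 applies. Renter's Relief Credit: 26% of the $60,100 excess over $49,100 is $15,626 ≥ base, so the credit is $0. total $4,025 + $0 = $4,025
Viktor ($117,800): Disability Support Credit: 21% of the $1,400 excess over $116,400 is $294; credit = $4,025 − $294 = $3,731. Renter's Relief Credit: 26% of the $68,700 excess over $49,100 is $17,862 ≥ base, so the credit is $0. total $3,731 + $0 = $3,731
Difference: |$4,025 − $3,731| = $294.

$294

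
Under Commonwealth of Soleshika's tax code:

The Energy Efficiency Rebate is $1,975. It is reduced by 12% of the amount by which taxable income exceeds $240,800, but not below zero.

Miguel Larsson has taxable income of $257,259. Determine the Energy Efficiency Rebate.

Energy Efficiency Rebate: 12% of the $16,459 excess over $240,800 is $1,975.08 ≥ base, so the credit is $0.

$0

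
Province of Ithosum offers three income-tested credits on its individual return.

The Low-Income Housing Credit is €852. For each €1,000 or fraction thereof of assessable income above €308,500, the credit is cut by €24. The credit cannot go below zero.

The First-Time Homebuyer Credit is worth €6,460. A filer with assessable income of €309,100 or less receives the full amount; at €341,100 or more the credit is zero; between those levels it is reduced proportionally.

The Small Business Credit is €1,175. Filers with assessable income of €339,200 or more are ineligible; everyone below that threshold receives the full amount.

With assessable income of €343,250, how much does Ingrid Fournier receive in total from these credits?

Low-Income Housing Credit: income exceeds €308,500 by €34,750, which is 35 full-or-partial €1,000 increments; reduction = 35 × €24 = €840, leaving €12.
First-Time Homebuyer Credit: €343,250 is at or above €341,100, so the credit is €0.
Small Business Credit: €343,250 meets or exceeds the €339,200 cutoff, so the credit is €0.
Total: €12 + €0 + €0 = €12.

€12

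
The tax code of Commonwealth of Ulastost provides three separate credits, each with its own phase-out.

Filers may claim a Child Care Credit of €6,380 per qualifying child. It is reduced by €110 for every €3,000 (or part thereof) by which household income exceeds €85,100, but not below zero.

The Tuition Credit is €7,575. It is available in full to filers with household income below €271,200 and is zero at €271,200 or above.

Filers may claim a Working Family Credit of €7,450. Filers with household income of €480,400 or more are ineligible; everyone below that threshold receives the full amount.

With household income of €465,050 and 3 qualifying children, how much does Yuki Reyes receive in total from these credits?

Child Care Credit: base = 3 × €6,380 = €19,140. income exceeds €85,100 by €379,950, which is 127 full-or-partial €3,000 increments; reduction = 127 × €110 = €13,970, leaving €5,170.
Tuition Credit: €465,050 meets or exceeds the €271,200 cutoff, so the credit is €0.
Working Family Credit: €465,050 is below the €480,400 cutoff, so the full €7,450 applies.
Total: €5,170 + €0 + €7,450 = €12,620.

€12,620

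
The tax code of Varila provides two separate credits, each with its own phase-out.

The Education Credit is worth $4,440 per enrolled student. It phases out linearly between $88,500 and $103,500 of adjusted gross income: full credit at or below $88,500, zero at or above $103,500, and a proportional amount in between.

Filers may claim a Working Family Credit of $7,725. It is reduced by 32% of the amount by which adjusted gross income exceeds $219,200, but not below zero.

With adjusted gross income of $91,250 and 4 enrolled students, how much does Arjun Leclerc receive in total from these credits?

Education Credit: base = 4 × $4,440 = $17,760. $91,250 is $2,750 into a $15,000 phase-out range, leaving 12,250/15,000 of the credit: $17,760 × 12,250/15,000 = $14,504.
Working Family Credit: $91,250 is at or below the $219,200 threshold, so the full $7,725 applies.
Total: $14,504 + $7,725 = $22,229.

$22,229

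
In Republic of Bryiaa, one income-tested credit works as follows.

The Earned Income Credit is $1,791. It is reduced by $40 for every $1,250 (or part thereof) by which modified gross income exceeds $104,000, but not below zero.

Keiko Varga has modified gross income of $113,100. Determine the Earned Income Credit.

Earned Income Credit: income exceeds $104,000 by $9,100, which is 8 full-or-partial $1,250 increments; reduction = 8 × $40 = $320, leaving $1,471.

$1,471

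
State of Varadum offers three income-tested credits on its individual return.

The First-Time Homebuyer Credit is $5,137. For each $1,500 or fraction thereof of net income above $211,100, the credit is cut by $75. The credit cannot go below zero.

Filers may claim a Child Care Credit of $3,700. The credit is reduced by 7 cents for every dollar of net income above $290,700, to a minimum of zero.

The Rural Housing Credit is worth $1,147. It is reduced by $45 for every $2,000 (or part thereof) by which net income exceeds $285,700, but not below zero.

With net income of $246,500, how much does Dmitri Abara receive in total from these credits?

First-Time Homebuyer Credit: income exceeds $211,100 by $35,400, which is 24 full-or-partial $1,500 increments; reduction = 24 × $75 = $1,800, leaving $3,337.
Child Care Credit: $246,500 is at or below the $290,700 threshold, so the full $3,700 applies.
Rural Housing Credit: $246,500 is at or below the $285,700 threshold, so the full $1,147 applies.
Total: $3,337 + $3,700 + $1,147 = $8,184.

$8,184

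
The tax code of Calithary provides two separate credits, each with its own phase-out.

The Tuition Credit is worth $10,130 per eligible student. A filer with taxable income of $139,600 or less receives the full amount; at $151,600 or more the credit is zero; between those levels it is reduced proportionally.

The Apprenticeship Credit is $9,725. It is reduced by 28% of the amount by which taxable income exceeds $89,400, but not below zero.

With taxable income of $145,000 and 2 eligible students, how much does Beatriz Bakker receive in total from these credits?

$11,143

Tuition Credit: base = 2 × $10,130 = $20,260. $145,000 is $5,400 into a $12,000 phase-out range, leaving 6,600/12,000 of the credit: $20,260 × 6,600/12,000 = $11,143.
Apprenticeship Credit: 28% of the $55,600 excess over $89,400 is $15,568 ≥ base, so the credit is $0.
Total: $11,143 + $0 = $11,143.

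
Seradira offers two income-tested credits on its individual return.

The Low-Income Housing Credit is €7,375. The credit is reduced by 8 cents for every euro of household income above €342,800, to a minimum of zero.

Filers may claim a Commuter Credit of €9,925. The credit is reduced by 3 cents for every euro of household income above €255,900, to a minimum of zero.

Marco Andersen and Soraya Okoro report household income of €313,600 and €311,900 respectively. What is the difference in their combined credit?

€51

Marco (€313,600): Low-Income Housing Credit: €313,600 is at or below the €342,800 threshold, so the full €7,375 applies. Commuter Credit: 3% of the €57,700 excess over €255,900 is €1,731; credit = €9,925 − €1,731 = €8,194. total €7,375 + €8,194 = €15,569
Soraya (€311,900): Low-Income Housing Credit: €311,900 is at or below the €342,800 threshold, so the full €7,375 applies. Commuter Credit: 3% of the €56,000 excess over €255,900 is €1,680; credit = €9,925 − €1,680 = €8,245. total €7,375 + €8,245 = €15,620
Difference: |€15,569 − €15,620| = €51.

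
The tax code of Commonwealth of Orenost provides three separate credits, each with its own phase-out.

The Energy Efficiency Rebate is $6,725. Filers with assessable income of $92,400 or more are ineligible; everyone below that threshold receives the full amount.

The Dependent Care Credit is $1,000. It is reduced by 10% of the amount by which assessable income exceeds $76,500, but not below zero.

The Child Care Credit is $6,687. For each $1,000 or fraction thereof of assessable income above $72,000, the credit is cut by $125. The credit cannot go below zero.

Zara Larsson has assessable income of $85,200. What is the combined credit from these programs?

Energy Efficiency Rebate: $85,200 is below the $92,400 cutoff, so the full $6,725 applies.
Dependent Care Credit: 10% of the $8,700 excess over $76,500 is $870; credit = $1,000 − $870 = $130.
Child Care Credit: income exceeds $72,000 by $13,200, which is 14 full-or-partial $1,000 increments; reduction = 14 × $125 = $1,750, leaving $4,937.
Total: $6,725 + $130 + $4,937 = $11,792.

$11,792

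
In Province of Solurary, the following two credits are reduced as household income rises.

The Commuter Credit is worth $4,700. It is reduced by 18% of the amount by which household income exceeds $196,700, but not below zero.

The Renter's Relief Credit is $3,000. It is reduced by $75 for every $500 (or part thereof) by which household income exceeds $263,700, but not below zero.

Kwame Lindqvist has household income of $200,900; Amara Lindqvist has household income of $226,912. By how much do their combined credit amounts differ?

$3,944

Kwame ($200,900): Commuter Credit: 18% of the $4,200 excess over $196,700 is $756; credit = $4,700 − $756 = $3,944. Renter's Relief Credit: $200,900 is at or below the $263,700 threshold, so the full $3,000 applies. total $3,944 + $3,000 = $6,944
Amara ($226,912): Commuter Credit: 18% of the $30,212 excess over $196,700 is $5,438.16 ≥ base, so the credit is $0. Renter's Relief Credit: $226,912 is at or below the $263,700 threshold, so the full $3,000 applies. total $0 + $3,000 = $3,000
Difference: |$6,944 − $3,000| = $3,944.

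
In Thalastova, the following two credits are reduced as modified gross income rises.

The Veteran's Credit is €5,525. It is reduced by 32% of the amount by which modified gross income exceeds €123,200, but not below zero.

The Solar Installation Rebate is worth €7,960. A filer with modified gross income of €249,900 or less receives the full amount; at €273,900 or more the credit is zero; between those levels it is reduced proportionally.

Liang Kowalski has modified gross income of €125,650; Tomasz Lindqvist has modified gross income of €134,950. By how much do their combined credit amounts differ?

€2,976

Liang (€125,650): Veteran's Credit: 32% of the €2,450 excess over €123,200 is €784; credit = €5,525 − €784 = €4,741. Solar Installation Rebate: €125,650 is at or below the €249,900 threshold, so the full €7,960 applies. total €4,741 + €7,960 = €12,701
Tomasz (€134,950): Veteran's Credit: 32% of the €11,750 excess over €123,200 is €3,760; credit = €5,525 − €3,760 = €1,765. Solar Installation Rebate: €134,950 is at or below the €249,900 threshold, so the full €7,960 applies. total €1,765 + €7,960 = €9,725
Difference: |€12,701 − €9,725| = €2,976.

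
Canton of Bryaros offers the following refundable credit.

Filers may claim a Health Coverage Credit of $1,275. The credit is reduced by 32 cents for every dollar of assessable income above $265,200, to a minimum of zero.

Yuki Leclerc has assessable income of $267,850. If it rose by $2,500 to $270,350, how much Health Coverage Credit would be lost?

$427

At $267,850 — 32% of the $2,650 excess over $265,200 is $848; credit = $1,275 − $848 = $427.
At $270,350 — 32% of the $5,150 excess over $265,200 is $1,648 ≥ base, so the credit is $0.
Lost: $427 − $0 = $427.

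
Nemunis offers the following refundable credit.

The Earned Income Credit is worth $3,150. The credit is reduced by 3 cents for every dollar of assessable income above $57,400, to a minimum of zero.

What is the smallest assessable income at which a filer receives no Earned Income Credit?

$162,400

The credit falls by 3% of each dollar above $57,400, so it reaches zero when the excess is $3,150 / 3% = $105,000: income = $57,400 + $105,000 = $162,400.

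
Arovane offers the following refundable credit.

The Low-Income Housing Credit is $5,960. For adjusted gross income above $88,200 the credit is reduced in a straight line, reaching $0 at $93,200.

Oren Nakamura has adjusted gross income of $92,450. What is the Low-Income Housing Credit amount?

Low-Income Housing Credit: $92,450 is $4,250 into a $5,000 phase-out range, leaving 750/5,000 of the credit: $5,960 × 750/5,000 = $894.

$894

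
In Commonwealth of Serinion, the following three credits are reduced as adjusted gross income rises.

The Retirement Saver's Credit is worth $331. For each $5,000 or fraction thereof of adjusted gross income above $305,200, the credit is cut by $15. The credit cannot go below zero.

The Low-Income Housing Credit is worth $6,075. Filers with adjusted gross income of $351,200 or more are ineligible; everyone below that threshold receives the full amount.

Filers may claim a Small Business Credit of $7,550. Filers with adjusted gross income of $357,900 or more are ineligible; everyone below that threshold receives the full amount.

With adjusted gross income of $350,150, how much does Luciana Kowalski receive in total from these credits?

$13,821

Retirement Saver's Credit: income exceeds $305,200 by $44,950, which is 9 full-or-partial $5,000 increments; reduction = 9 × $15 = $135, leaving $196.
Low-Income Housing Credit: $350,150 is below the $351,200 cutoff, so the full $6,075 applies.
Small Business Credit: $350,150 is below the $357,900 cutoff, so the full $7,550 applies.
Total: $196 + $6,075 + $7,550 = $13,821.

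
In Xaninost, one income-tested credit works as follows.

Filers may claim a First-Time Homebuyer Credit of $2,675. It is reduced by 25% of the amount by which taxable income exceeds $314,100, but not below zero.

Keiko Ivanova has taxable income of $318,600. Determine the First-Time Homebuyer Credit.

$1,550

First-Time Homebuyer Credit: 25% of the $4,500 excess over $314,100 is $1,125; credit = $2,675 − $1,125 = $1,550.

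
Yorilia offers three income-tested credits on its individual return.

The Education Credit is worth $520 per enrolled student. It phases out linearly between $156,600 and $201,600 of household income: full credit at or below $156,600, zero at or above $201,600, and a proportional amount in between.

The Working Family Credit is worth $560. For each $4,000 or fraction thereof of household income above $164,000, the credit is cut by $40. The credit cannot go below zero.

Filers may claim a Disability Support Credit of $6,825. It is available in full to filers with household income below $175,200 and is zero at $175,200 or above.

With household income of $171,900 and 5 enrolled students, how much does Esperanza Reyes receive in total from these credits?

Education Credit: base = 5 × $520 = $2,600. $171,900 is $15,300 into a $45,000 phase-out range, leaving 29,700/45,000 of the credit: $2,600 × 29,700/45,000 = $1,716.
Working Family Credit: income exceeds $164,000 by $7,900, which is 2 full-or-partial $4,000 increments; reduction = 2 × $40 = $80, leaving $480.
Disability Support Credit: $171,900 is below the $175,200 cutoff, so the full $6,825 applies.
Total: $1,716 + $480 + $6,825 = $9,021.

$9,021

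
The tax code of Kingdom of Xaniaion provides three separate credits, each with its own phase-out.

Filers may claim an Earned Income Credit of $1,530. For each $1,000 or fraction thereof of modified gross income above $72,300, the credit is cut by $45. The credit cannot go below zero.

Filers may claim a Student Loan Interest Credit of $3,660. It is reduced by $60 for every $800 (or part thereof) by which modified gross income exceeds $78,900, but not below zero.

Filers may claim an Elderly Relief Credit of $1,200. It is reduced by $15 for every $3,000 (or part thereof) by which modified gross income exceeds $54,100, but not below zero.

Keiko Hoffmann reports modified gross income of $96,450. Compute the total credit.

Earned Income Credit: income exceeds $72,300 by $24,150, which is 25 full-or-partial $1,000 increments; reduction = 25 × $45 = $1,125, leaving $405.
Student Loan Interest Credit: income exceeds $78,900 by $17,550, which is 22 full-or-partial $800 increments; reduction = 22 × $60 = $1,320, leaving $2,340.
Elderly Relief Credit: income exceeds $54,100 by $42,350, which is 15 full-or-partial $3,000 increments; reduction = 15 × $15 = $225, leaving $975.
Total: $405 + $2,340 + $975 = $3,720.

$3,720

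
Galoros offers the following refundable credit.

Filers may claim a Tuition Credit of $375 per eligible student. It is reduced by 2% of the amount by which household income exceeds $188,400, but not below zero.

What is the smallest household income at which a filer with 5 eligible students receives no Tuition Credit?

$282,150

Full credit = 5 × $375 = $1,875.
The credit falls by 2% of each dollar above $188,400, so it reaches zero when the excess is $1,875 / 2% = $93,750: income = $188,400 + $93,750 = $282,150.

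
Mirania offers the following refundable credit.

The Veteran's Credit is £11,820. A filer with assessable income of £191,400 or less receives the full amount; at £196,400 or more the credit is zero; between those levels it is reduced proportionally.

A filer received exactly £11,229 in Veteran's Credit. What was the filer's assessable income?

£191,650

£11,229 is 11,229/11,820 of the full £11,820, so 591/11,820 of the £5,000 range has been used: income = £191,400 + £5,000 × 591/11,820 = £191,650.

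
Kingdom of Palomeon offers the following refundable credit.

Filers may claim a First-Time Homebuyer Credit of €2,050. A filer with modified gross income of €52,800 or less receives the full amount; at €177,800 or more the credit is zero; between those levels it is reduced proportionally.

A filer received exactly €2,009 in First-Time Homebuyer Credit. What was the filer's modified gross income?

€55,300

€2,009 is 2,009/2,050 of the full €2,050, so 41/2,050 of the €125,000 range has been used: income = €52,800 + €125,000 × 41/2,050 = €55,300.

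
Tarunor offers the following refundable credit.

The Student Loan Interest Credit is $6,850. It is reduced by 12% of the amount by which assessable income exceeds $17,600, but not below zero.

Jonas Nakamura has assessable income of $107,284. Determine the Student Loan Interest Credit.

$0

Student Loan Interest Credit: 12% of the $89,684 excess over $17,600 is $10,762.08 ≥ base, so the credit is $0.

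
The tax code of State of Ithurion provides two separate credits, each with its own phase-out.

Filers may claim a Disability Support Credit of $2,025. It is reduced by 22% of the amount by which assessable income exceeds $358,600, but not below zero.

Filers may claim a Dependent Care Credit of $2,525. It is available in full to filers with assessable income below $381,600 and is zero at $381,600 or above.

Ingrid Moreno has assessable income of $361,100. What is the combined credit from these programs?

Disability Support Credit: 22% of the $2,500 excess over $358,600 is $550; credit = $2,025 − $550 = $1,475.
Dependent Care Credit: $361,100 is below the $381,600 cutoff, so the full $2,525 applies.
Total: $1,475 + $2,525 = $4,000.

$4,000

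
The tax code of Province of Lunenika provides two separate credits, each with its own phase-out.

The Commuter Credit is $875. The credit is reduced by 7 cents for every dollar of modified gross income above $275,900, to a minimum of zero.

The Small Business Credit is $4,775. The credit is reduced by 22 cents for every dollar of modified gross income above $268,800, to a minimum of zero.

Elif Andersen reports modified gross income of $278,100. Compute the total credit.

$3,450

Commuter Credit: 7% of the $2,200 excess over $275,900 is $154; credit = $875 − $154 = $721.
Small Business Credit: 22% of the $9,300 excess over $268,800 is $2,046; credit = $4,775 − $2,046 = $2,729.
Total: $721 + $2,729 = $3,450.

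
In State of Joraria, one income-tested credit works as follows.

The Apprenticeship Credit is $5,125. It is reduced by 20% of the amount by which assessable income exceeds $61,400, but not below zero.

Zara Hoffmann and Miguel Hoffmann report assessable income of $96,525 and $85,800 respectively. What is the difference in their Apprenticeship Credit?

$245

Zara ($96,525): Apprenticeship Credit: 20% of the $35,125 excess over $61,400 is $7,025 ≥ base, so the credit is $0.
Miguel ($85,800): Apprenticeship Credit: 20% of the $24,400 excess over $61,400 is $4,880; credit = $5,125 − $4,880 = $245.
Difference: |$0 − $245| = $245.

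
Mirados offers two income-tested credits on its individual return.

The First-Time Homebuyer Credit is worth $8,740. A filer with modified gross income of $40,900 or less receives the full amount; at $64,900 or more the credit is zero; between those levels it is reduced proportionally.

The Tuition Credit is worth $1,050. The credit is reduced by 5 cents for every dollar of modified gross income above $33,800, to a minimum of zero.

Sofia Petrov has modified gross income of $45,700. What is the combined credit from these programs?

$7,447

First-Time Homebuyer Credit: $45,700 is $4,800 into a $24,000 phase-out range, leaving 19,200/24,000 of the credit: $8,740 × 19,200/24,000 = $6,992.
Tuition Credit: 5% of the $11,900 excess over $33,800 is $595; credit = $1,050 − $595 = $455.
Total: $6,992 + $455 = $7,447.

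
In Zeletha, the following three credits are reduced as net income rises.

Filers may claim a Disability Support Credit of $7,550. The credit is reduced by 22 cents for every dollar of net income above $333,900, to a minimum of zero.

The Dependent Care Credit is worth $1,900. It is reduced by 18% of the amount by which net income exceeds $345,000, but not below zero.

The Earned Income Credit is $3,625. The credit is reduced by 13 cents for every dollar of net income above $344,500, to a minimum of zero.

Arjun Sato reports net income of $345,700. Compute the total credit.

Disability Support Credit: 22% of the $11,800 excess over $333,900 is $2,596; credit = $7,550 − $2,596 = $4,954.
Dependent Care Credit: 18% of the $700 excess over $345,000 is $126; credit = $1,900 − $126 = $1,774.
Earned Income Credit: 13% of the $1,200 excess over $344,500 is $156; credit = $3,625 − $156 = $3,469.
Total: $4,954 + $1,774 + $3,469 = $10,197.

$10,197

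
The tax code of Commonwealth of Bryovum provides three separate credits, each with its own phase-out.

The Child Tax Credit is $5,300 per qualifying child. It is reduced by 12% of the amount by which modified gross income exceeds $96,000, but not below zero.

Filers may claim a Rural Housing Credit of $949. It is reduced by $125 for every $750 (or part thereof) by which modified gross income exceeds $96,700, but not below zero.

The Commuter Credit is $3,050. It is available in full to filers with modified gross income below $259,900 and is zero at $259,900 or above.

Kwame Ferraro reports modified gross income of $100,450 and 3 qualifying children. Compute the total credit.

$18,740

Child Tax Credit: base = 3 × $5,300 = $15,900. 12% of the $4,450 excess over $96,000 is $534; credit = $15,900 − $534 = $15,366.
Rural Housing Credit: income exceeds $96,700 by $3,750, which is 5 full-or-partial $750 increments; reduction = 5 × $125 = $625, leaving $324.
Commuter Credit: $100,450 is below the $259,900 cutoff, so the full $3,050 applies.
Total: $15,366 + $324 + $3,050 = $18,740.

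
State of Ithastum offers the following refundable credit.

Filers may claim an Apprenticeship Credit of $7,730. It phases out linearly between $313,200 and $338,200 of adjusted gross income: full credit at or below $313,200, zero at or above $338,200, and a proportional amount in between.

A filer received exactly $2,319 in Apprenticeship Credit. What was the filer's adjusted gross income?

$2,319 is 2,319/7,730 of the full $7,730, so 5,411/7,730 of the $25,000 range has been used: income = $313,200 + $25,000 × 5,411/7,730 = $330,700.

$330,700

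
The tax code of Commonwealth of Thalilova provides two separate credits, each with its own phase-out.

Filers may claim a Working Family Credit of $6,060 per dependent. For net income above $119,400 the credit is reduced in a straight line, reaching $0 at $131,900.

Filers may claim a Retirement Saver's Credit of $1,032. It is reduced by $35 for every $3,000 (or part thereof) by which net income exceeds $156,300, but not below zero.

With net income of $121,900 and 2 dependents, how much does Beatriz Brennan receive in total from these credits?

$10,728

Working Family Credit: base = 2 × $6,060 = $12,120. $121,900 is $2,500 into a $12,500 phase-out range, leaving 10,000/12,500 of the credit: $12,120 × 10,000/12,500 = $9,696.
Retirement Saver's Credit: $121,900 is at or below the $156,300 threshold, so the full $1,032 applies.
Total: $9,696 + $1,032 = $10,728.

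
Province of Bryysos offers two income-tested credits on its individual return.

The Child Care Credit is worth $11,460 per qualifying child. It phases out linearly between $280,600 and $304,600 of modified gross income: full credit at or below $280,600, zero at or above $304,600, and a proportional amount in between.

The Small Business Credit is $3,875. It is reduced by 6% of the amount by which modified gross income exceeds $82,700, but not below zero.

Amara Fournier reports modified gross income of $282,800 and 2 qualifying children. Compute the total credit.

$20,819

Child Care Credit: base = 2 × $11,460 = $22,920. $282,800 is $2,200 into a $24,000 phase-out range, leaving 21,800/24,000 of the credit: $22,920 × 21,800/24,000 = $20,819.
Small Business Credit: 6% of the $200,100 excess over $82,700 is $12,006 ≥ base, so the credit is $0.
Total: $20,819 + $0 = $20,819.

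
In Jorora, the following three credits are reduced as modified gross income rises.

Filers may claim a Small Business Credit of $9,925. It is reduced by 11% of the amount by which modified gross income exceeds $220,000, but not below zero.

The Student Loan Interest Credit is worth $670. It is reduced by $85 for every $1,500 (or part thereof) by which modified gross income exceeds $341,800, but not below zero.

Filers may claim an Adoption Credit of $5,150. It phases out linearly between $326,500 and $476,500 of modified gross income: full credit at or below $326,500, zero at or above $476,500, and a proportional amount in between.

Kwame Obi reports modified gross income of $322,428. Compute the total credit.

$5,820

Small Business Credit: 11% of the $102,428 excess over $220,000 is $11,267.08 ≥ base, so the credit is $0.
Student Loan Interest Credit: $322,428 is at or below the $341,800 threshold, so the full $670 applies.
Adoption Credit: $322,428 is at or below the $326,500 threshold, so the full $5,150 applies.
Total: $0 + $670 + $5,150 = $5,820.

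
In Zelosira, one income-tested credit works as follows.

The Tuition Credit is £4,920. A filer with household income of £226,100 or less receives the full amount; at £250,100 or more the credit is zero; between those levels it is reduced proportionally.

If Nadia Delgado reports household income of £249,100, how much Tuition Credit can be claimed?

£205

Tuition Credit: £249,100 is £23,000 into a £24,000 phase-out range, leaving 1,000/24,000 of the credit: £4,920 × 1,000/24,000 = £205.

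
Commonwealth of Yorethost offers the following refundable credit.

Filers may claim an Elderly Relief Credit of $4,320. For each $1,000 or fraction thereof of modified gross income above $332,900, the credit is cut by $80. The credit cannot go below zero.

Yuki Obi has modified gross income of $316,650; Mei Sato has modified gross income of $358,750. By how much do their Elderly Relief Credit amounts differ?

Yuki ($316,650): Elderly Relief Credit: $316,650 is at or below the $332,900 threshold, so the full $4,320 applies.
Mei ($358,750): Elderly Relief Credit: income exceeds $332,900 by $25,850, which is 26 full-or-partial $1,000 increments; reduction = 26 × $80 = $2,080, leaving $2,240.
Difference: |$4,320 − $2,240| = $2,080.

$2,080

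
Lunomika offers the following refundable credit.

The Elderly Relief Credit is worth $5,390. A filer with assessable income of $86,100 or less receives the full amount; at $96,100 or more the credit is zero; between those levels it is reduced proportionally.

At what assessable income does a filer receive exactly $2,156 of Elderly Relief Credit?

$2,156 is 2,156/5,390 of the full $5,390, so 3,234/5,390 of the $10,000 range has been used: income = $86,100 + $10,000 × 3,234/5,390 = $92,100.

$92,100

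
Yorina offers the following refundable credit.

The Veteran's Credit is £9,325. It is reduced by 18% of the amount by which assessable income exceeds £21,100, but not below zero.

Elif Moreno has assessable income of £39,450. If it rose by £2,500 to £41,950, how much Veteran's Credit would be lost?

At £39,450 — 18% of the £18,350 excess over £21,100 is £3,303; credit = £9,325 − £3,303 = £6,022.
At £41,950 — 18% of the £20,850 excess over £21,100 is £3,753; credit = £9,325 − £3,753 = £5,572.
Lost: £6,022 − £5,572 = £450.

£450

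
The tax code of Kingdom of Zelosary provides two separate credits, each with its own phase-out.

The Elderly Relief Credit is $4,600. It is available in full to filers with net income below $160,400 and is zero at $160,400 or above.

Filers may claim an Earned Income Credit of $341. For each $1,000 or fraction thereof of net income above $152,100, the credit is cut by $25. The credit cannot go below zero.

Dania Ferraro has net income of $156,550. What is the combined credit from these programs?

$4,816

Elderly Relief Credit: $156,550 is below the $160,400 cutoff, so the full $4,600 applies.
Earned Income Credit: income exceeds $152,100 by $4,450, which is 5 full-or-partial $1,000 increments; reduction = 5 × $25 = $125, leaving $216.
Total: $4,600 + $216 = $4,816.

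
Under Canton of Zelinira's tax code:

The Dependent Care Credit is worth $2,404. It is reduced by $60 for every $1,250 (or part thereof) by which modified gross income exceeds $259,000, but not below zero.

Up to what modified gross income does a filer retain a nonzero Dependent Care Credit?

After 40 increments the reduction is 40 × $60 = $2,400, leaving $4; one more increment wipes it out. Increment 40 ends at excess 40 × $1,250 = $50,000, so the highest qualifying income is $259,000 + $50,000 = $309,000.

$309,000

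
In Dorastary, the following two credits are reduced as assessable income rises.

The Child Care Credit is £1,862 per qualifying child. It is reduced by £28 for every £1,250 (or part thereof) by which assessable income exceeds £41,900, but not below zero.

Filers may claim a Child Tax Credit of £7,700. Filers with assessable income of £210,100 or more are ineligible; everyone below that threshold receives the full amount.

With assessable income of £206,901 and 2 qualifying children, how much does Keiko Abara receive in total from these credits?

Child Care Credit: base = 2 × £1,862 = £3,724. income exceeds £41,900 by £165,001 → 133 increments × £28 = £3,724 ≥ base, so the credit is £0.
Child Tax Credit: £206,901 is below the £210,100 cutoff, so the full £7,700 applies.
Total: £0 + £7,700 = £7,700.

£7,700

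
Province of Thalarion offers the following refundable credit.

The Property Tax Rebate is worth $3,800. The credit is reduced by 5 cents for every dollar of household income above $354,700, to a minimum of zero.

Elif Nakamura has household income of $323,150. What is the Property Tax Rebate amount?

Property Tax Rebate: $323,150 is at or below the $354,700 threshold, so the full $3,800 applies.

$3,800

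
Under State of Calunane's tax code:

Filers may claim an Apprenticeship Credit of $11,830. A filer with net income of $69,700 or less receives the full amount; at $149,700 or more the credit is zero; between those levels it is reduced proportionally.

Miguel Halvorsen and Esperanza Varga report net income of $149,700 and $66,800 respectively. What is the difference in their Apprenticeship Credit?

$11,830

Miguel ($149,700): Apprenticeship Credit: $149,700 is at or above $149,700, so the credit is $0.
Esperanza ($66,800): Apprenticeship Credit: $66,800 is at or below the $69,700 threshold, so the full $11,830 applies.
Difference: |$0 − $11,830| = $11,830.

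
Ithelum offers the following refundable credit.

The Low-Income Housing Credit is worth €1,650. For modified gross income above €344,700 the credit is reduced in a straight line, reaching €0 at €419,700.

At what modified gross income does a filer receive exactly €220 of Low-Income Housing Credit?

€409,700

€220 is 220/1,650 of the full €1,650, so 1,430/1,650 of the €75,000 range has been used: income = €344,700 + €75,000 × 1,430/1,650 = €409,700.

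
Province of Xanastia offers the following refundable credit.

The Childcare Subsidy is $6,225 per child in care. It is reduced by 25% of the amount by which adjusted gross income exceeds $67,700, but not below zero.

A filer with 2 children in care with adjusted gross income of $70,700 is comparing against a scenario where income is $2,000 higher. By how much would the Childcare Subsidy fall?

At $70,700 — base = 2 × $6,225 = $12,450. 25% of the $3,000 excess over $67,700 is $750; credit = $12,450 − $750 = $11,700.
At $72,700 — base = 2 × $6,225 = $12,450. 25% of the $5,000 excess over $67,700 is $1,250; credit = $12,450 − $1,250 = $11,200.
Lost: $11,700 − $11,200 = $500.

$500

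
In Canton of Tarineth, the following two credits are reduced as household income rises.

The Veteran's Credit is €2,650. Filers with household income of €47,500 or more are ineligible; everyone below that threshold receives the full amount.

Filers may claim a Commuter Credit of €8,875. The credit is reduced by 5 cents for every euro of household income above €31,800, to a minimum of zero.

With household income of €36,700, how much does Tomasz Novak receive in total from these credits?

€11,280

Veteran's Credit: €36,700 is below the €47,500 cutoff, so the full €2,650 applies.
Commuter Credit: 5% of the €4,900 excess over €31,800 is €245; credit = €8,875 − €245 = €8,630.
Total: €2,650 + €8,630 = €11,280.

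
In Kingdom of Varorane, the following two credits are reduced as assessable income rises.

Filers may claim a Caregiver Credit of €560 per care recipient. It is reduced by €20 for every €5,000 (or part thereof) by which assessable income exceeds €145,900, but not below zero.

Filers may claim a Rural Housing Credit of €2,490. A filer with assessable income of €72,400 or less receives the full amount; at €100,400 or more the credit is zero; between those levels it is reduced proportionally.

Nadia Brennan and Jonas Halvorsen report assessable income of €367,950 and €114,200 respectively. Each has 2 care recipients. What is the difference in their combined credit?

Nadia (€367,950): Caregiver Credit: base = 2 × €560 = €1,120. income exceeds €145,900 by €222,050, which is 45 full-or-partial €5,000 increments; reduction = 45 × €20 = €900, leaving €220. Rural Housing Credit: €367,950 is at or above €100,400, so the credit is €0. total €220 + €0 = €220
Jonas (€114,200): Caregiver Credit: base = 2 × €560 = €1,120. €114,200 is at or below the €145,900 threshold, so the full €1,120 applies. Rural Housing Credit: €114,200 is at or above €100,400, so the credit is €0. total €1,120 + €0 = €1,120
Difference: |€220 − €1,120| = €900.

€900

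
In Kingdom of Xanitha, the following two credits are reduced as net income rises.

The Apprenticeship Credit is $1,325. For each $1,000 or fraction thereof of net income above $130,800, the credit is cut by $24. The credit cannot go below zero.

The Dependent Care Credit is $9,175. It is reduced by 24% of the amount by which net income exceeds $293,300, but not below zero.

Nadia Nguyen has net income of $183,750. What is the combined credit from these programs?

Apprenticeship Credit: income exceeds $130,800 by $52,950, which is 53 full-or-partial $1,000 increments; reduction = 53 × $24 = $1,272, leaving $53.
Dependent Care Credit: $183,750 is at or below the $293,300 threshold, so the full $9,175 applies.
Total: $53 + $9,175 = $9,228.

$9,228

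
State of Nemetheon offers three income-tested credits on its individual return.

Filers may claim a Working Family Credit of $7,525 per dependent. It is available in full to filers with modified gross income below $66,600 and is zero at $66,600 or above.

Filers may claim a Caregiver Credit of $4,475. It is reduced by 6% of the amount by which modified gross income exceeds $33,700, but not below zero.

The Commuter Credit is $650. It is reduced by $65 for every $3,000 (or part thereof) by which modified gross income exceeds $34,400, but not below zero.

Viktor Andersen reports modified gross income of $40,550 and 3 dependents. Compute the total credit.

$27,094

Working Family Credit: base = 3 × $7,525 = $22,575. $40,550 is below the $66,600 cutoff, so the full $22,575 applies.
Caregiver Credit: 6% of the $6,850 excess over $33,700 is $411; credit = $4,475 − $411 = $4,064.
Commuter Credit: income exceeds $34,400 by $6,150, which is 3 full-or-partial $3,000 increments; reduction = 3 × $65 = $195, leaving $455.
Total: $22,575 + $4,064 + $455 = $27,094.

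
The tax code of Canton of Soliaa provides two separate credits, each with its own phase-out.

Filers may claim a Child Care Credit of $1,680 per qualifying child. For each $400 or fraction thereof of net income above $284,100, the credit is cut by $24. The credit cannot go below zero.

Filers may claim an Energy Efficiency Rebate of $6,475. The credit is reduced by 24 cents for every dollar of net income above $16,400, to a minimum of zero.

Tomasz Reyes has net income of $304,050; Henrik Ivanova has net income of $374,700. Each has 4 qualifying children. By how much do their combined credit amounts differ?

Tomasz ($304,050): Child Care Credit: base = 4 × $1,680 = $6,720. income exceeds $284,100 by $19,950, which is 50 full-or-partial $400 increments; reduction = 50 × $24 = $1,200, leaving $5,520. Energy Efficiency Rebate: 24% of the $287,650 excess over $16,400 is $69,036 ≥ base, so the credit is $0. total $5,520 + $0 = $5,520
Henrik ($374,700): Child Care Credit: base = 4 × $1,680 = $6,720. income exceeds $284,100 by $90,600, which is 227 full-or-partial $400 increments; reduction = 227 × $24 = $5,448, leaving $1,272. Energy Efficiency Rebate: 24% of the $358,300 excess over $16,400 is $85,992 ≥ base, so the credit is $0. total $1,272 + $0 = $1,272
Difference: |$5,520 − $1,272| = $4,248.

$4,248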